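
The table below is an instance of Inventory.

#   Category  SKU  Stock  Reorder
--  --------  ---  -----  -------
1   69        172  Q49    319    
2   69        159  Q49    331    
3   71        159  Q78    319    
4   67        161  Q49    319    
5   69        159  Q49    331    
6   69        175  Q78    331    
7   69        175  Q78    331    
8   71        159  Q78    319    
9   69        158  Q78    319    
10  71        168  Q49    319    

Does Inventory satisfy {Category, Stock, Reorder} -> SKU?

Yes

(Category=69, Stock=Q49, Reorder=319): row 1 → SKU = 172 ✓
(Category=69, Stock=Q49, Reorder=331): rows 2, 5 → SKU = 159, 159 ✓
(Category=71, Stock=Q78, Reorder=319): rows 3, 8 → SKU = 159, 159 ✓
(Category=67, Stock=Q49, Reorder=319): row 4 → SKU = 161 ✓
(Category=69, Stock=Q78, Reorder=331): rows 6, 7 → SKU = 175, 175 ✓
(Category=69, Stock=Q78, Reorder=319): row 9 → SKU = 158 ✓
(Category=71, Stock=Q49, Reorder=319): row 10 → SKU = 168 ✓
Every {Category, Stock, Reorder} value is associated with a single SKU value, so {Category, Stock, Reorder} -> SKU holds.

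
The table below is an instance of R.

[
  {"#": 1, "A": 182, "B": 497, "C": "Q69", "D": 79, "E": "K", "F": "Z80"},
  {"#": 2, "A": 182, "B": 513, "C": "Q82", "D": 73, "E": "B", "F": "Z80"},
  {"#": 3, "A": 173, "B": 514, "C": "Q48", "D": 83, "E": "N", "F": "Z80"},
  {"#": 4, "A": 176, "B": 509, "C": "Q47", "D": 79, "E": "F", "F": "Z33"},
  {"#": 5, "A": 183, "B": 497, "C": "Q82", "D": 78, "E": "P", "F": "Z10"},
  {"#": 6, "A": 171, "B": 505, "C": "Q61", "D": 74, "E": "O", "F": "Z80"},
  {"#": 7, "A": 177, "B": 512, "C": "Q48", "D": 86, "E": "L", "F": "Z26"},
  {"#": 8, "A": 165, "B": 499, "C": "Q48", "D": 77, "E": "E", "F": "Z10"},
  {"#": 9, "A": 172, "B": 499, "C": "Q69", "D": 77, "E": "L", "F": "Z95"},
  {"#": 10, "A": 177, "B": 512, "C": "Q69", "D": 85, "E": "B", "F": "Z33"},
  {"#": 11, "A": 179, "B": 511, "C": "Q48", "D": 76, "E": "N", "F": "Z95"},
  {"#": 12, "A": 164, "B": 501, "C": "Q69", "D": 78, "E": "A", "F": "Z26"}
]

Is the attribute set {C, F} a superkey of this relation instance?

All 12 rows have distinct {C, F} values, so {C, F} → (all attributes) holds and {C, F} is a superkey.

Yes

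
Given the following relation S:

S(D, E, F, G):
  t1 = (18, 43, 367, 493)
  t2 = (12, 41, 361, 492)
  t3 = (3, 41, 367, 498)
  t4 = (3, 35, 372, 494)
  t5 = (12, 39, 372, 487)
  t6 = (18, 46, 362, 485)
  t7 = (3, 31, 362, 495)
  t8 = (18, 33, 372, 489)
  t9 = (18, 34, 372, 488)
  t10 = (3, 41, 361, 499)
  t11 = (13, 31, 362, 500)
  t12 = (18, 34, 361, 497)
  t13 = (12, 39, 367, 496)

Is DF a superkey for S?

No

Rows 8 and 9 have the same DF value (D=18, F=372) but are distinct tuples, so DF does not determine every attribute — not a superkey.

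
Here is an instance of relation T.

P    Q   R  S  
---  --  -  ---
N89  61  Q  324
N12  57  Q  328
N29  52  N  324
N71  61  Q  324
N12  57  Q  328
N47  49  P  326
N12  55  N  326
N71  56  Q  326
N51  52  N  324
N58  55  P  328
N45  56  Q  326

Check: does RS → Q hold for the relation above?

(R=Q, S=324): 2 rows → Q = 61, 61 ✓
(R=Q, S=328): 2 rows → Q = 57, 57 ✓
(R=N, S=324): 2 rows → Q = 52, 52 ✓
(R=P, S=326): 1 row → Q = 49 ✓
(R=N, S=326): 1 row → Q = 55 ✓
(R=Q, S=326): 2 rows → Q = 56, 56 ✓
(R=P, S=328): 1 row → Q = 55 ✓
Every RS value is associated with a single Q value, so RS → Q holds.

Yes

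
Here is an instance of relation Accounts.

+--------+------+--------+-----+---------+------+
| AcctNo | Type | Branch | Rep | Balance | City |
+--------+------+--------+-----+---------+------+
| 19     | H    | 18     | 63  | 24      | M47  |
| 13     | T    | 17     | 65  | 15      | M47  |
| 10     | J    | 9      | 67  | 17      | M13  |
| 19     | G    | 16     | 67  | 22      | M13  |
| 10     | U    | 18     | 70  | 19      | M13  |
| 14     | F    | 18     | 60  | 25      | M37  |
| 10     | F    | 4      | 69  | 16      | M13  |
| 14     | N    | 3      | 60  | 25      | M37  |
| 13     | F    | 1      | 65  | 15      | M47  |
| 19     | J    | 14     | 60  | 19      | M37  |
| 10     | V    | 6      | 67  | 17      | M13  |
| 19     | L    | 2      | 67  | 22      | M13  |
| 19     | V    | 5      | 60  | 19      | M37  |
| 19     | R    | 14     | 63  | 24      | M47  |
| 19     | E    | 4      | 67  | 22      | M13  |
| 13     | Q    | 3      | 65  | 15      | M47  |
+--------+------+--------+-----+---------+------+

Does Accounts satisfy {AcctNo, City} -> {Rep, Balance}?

(AcctNo=19, City=M47): 2 rows → {Rep,Balance} = (63, 24), (63, 24) ✓
(AcctNo=13, City=M47): 3 rows → {Rep,Balance} = (65, 15), (65, 15), (65, 15) ✓
(AcctNo=10, City=M13): 4 rows → {Rep,Balance} takes values {(67, 17), (70, 19), (69, 16)} — violation
(AcctNo=19, City=M13): 3 rows → {Rep,Balance} = (67, 22), (67, 22), (67, 22) ✓
(AcctNo=14, City=M37): 2 rows → {Rep,Balance} = (60, 25), (60, 25) ✓
(AcctNo=19, City=M37): 2 rows → {Rep,Balance} = (60, 19), (60, 19) ✓
Two rows agree on {AcctNo, City} but differ on {Rep, Balance}, so {AcctNo, City} -> {Rep, Balance} does not hold.

No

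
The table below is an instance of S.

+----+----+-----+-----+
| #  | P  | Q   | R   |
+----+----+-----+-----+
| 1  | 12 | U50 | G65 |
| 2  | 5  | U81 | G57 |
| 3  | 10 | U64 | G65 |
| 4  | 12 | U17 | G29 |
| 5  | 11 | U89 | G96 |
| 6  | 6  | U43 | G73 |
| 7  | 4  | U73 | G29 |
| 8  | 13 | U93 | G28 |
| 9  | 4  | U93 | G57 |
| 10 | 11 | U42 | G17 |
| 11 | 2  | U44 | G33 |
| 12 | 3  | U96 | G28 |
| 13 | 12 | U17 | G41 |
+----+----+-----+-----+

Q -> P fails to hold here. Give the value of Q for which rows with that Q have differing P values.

Q=U50: row 1 → P = 12 ✓
Q=U81: row 2 → P = 5 ✓
Q=U64: row 3 → P = 10 ✓
Q=U17: rows 4, 13 → P = 12, 12 ✓
Q=U89: row 5 → P = 11 ✓
Q=U43: row 6 → P = 6 ✓
Q=U73: row 7 → P = 4 ✓
Q=U93: rows 8, 9 → P takes values {13, 4} — violation
Q=U42: row 10 → P = 11 ✓
Q=U44: row 11 → P = 2 ✓
Q=U96: row 12 → P = 3 ✓
The only Q value with inconsistent P is Q=U93.

U93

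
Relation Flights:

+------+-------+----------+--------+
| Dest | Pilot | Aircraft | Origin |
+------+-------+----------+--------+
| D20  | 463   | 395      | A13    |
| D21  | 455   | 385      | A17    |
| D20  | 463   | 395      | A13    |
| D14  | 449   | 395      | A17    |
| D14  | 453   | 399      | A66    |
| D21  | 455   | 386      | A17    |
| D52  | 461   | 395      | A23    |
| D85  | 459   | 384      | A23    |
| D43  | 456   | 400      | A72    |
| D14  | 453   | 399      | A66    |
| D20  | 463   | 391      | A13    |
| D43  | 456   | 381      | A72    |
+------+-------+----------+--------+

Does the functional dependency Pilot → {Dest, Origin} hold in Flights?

Pilot=463: 3 rows → {Dest,Origin} = (D20, A13), (D20, A13), (D20, A13) ✓
Pilot=455: 2 rows → {Dest,Origin} = (D21, A17), (D21, A17) ✓
Pilot=449: 1 row → {Dest,Origin} = (D14, A17) ✓
Pilot=453: 2 rows → {Dest,Origin} = (D14, A66), (D14, A66) ✓
Pilot=461: 1 row → {Dest,Origin} = (D52, A23) ✓
Pilot=459: 1 row → {Dest,Origin} = (D85, A23) ✓
Pilot=456: 2 rows → {Dest,Origin} = (D43, A72), (D43, A72) ✓
Every Pilot value is associated with a single {Dest, Origin} value, so Pilot → {Dest, Origin} holds.

Yes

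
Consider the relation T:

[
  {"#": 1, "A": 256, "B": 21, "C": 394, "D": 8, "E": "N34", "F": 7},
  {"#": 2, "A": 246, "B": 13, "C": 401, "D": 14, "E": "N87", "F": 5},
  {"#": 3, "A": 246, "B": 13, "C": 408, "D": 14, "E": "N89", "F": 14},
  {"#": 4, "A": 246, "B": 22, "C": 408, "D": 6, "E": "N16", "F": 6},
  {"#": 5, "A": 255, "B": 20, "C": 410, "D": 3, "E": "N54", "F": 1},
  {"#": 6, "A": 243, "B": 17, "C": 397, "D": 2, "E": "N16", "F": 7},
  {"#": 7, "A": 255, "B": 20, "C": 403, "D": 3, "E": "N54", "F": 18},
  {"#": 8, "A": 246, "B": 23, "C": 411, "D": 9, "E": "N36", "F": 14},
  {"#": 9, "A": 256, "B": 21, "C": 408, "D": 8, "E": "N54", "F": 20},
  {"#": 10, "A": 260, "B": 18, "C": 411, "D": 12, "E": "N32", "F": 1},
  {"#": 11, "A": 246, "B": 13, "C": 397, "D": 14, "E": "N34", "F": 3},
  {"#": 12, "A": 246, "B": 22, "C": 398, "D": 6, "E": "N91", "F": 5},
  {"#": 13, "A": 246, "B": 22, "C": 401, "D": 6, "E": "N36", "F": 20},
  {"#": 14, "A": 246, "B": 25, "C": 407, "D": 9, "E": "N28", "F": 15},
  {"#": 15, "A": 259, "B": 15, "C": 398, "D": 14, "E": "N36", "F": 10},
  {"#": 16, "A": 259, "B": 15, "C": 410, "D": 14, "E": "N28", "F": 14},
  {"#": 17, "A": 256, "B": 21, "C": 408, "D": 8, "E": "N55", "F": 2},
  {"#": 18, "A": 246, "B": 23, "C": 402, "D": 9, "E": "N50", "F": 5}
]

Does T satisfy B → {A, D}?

B=21: rows 1, 9, 17 → {A,D} = (256, 8), (256, 8), (256, 8) ✓
B=13: rows 2, 3, 11 → {A,D} = (246, 14), (246, 14), (246, 14) ✓
B=22: rows 4, 12, 13 → {A,D} = (246, 6), (246, 6), (246, 6) ✓
B=20: rows 5, 7 → {A,D} = (255, 3), (255, 3) ✓
B=17: row 6 → {A,D} = (243, 2) ✓
B=23: rows 8, 18 → {A,D} = (246, 9), (246, 9) ✓
B=18: row 10 → {A,D} = (260, 12) ✓
B=25: row 14 → {A,D} = (246, 9) ✓
B=15: rows 15, 16 → {A,D} = (259, 14), (259, 14) ✓
Every B value is associated with a single {A, D} value, so B → {A, D} holds.

Yes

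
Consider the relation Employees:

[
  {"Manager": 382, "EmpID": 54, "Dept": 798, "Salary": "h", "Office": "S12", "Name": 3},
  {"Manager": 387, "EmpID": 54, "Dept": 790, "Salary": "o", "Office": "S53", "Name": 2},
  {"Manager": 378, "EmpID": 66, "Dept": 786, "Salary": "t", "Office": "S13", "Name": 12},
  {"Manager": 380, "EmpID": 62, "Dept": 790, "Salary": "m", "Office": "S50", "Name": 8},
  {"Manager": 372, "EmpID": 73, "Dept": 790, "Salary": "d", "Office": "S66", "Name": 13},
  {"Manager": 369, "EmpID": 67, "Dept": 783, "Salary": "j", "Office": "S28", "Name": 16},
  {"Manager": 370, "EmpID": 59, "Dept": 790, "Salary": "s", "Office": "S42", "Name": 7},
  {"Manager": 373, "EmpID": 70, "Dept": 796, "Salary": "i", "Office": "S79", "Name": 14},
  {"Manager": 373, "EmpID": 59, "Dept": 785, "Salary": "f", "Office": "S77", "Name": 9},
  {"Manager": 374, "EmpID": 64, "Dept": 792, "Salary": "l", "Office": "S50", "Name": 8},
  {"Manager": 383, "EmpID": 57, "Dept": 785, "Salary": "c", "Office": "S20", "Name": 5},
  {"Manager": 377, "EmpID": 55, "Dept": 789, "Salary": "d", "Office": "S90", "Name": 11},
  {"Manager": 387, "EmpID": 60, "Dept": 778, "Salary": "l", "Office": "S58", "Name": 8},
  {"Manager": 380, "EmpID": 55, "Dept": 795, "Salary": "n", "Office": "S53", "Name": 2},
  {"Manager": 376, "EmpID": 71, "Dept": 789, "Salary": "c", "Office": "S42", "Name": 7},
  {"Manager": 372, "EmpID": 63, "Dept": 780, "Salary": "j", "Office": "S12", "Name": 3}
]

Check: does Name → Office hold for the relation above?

Name=3: 2 rows → Office = S12, S12 ✓
Name=2: 2 rows → Office = S53, S53 ✓
Name=12: 1 row → Office = S13 ✓
Name=8: 3 rows → Office takes values {S50, S58} — violation
Name=13: 1 row → Office = S66 ✓
Name=16: 1 row → Office = S28 ✓
Name=7: 2 rows → Office = S42, S42 ✓
Name=14: 1 row → Office = S79 ✓
Name=9: 1 row → Office = S77 ✓
Name=5: 1 row → Office = S20 ✓
Name=11: 1 row → Office = S90 ✓
Two rows agree on Name but differ on Office, so Name → Office does not hold.

No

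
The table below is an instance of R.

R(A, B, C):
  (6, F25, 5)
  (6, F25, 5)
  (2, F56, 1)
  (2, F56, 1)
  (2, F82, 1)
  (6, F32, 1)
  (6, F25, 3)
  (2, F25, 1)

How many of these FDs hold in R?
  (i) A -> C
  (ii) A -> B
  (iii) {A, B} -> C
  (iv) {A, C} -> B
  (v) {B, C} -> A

1

(i) A -> C: A=6: 4 rows → C takes values {5, 1, 3} — violation — fails.
(ii) A -> B: A=6: 4 rows → B takes values {F25, F32} — violation; A=2: 4 rows → B takes values {F56, F82, F25} — violation — fails.
(iii) {A, B} -> C: (A=6, B=F25): 3 rows → C takes values {5, 3} — violation — fails.
(iv) {A, C} -> B: (A=2, C=1): 4 rows → B takes values {F56, F82, F25} — violation — fails.
(v) {B, C} -> A: every LHS value maps to a single RHS value — holds.
1 of the 5 dependencies holds.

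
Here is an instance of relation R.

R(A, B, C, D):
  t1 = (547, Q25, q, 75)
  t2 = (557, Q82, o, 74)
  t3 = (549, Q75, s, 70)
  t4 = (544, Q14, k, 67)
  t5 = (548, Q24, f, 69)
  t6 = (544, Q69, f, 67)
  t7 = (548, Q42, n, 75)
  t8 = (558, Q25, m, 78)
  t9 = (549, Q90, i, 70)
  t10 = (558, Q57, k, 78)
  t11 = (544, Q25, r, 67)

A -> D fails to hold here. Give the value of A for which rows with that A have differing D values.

548

A=547: row 1 → D = 75 ✓
A=557: row 2 → D = 74 ✓
A=549: rows 3, 9 → D = 70, 70 ✓
A=544: rows 4, 6, 11 → D = 67, 67, 67 ✓
A=548: rows 5, 7 → D takes values {69, 75} — violation
A=558: rows 8, 10 → D = 78, 78 ✓
The only A value with inconsistent D is A=548.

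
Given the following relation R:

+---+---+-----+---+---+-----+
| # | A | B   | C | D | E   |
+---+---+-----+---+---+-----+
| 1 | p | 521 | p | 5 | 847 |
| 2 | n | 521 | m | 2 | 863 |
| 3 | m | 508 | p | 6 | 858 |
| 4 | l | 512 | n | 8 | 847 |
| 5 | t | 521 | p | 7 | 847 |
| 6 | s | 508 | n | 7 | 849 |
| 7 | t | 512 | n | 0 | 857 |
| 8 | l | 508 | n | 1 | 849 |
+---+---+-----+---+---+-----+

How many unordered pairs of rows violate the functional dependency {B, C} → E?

1

(B=521, C=p): all 2 rows agree on E — 0 pairs.
(B=512, C=n): violating pairs (4,7) — 1 pair.
(B=508, C=n): all 2 rows agree on E — 0 pairs.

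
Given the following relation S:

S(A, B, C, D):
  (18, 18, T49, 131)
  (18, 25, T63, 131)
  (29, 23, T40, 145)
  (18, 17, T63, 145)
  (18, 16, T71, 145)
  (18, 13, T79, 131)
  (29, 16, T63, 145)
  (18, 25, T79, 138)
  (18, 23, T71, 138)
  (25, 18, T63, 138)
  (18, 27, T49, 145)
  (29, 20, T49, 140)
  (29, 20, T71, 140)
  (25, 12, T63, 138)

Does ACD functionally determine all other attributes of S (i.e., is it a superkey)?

No

Two distinct rows share (A=25, C=T63, D=138), so ACD does not determine every attribute — not a superkey.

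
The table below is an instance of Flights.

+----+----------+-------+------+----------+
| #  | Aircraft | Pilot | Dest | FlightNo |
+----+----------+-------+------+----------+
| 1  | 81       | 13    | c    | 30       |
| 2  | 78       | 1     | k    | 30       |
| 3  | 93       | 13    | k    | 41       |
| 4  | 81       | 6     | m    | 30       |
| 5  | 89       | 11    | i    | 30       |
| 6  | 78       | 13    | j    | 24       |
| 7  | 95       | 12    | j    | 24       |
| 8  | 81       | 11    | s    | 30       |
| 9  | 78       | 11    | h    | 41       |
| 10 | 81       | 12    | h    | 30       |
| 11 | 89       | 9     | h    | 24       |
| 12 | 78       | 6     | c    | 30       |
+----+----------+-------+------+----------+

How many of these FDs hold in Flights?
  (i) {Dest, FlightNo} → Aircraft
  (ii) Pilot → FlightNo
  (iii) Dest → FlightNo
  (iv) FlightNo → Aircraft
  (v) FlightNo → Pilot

0

(i) {Dest, FlightNo} → Aircraft: (Dest=c, FlightNo=30): rows 1, 12 → Aircraft takes values {81, 78} — violation; (Dest=j, FlightNo=24): rows 6, 7 → Aircraft takes values {78, 95} — violation — fails.
(ii) Pilot → FlightNo: Pilot=13: rows 1, 3, 6 → FlightNo takes values {30, 41, 24} — violation; Pilot=11: rows 5, 8, 9 → FlightNo takes values {30, 41} — violation; Pilot=12: rows 7, 10 → FlightNo takes values {24, 30} — violation — fails.
(iii) Dest → FlightNo: Dest=k: rows 2, 3 → FlightNo takes values {30, 41} — violation; Dest=h: rows 9, 10, 11 → FlightNo takes values {41, 30, 24} — violation — fails.
(iv) FlightNo → Aircraft: FlightNo=30: rows 1, 2, 4, 5, 8, 10, 12 → Aircraft takes values {81, 78, 89} — violation; FlightNo=41: rows 3, 9 → Aircraft takes values {93, 78} — violation; FlightNo=24: rows 6, 7, 11 → Aircraft takes values {78, 95, 89} — violation — fails.
(v) FlightNo → Pilot: FlightNo=30: rows 1, 2, 4, 5, 8, 10, 12 → Pilot takes values {13, 1, 6, 11, 12} — violation; FlightNo=41: rows 3, 9 → Pilot takes values {13, 11} — violation; FlightNo=24: rows 6, 7, 11 → Pilot takes values {13, 12, 9} — violation — fails.
None of the 5 dependencies hold.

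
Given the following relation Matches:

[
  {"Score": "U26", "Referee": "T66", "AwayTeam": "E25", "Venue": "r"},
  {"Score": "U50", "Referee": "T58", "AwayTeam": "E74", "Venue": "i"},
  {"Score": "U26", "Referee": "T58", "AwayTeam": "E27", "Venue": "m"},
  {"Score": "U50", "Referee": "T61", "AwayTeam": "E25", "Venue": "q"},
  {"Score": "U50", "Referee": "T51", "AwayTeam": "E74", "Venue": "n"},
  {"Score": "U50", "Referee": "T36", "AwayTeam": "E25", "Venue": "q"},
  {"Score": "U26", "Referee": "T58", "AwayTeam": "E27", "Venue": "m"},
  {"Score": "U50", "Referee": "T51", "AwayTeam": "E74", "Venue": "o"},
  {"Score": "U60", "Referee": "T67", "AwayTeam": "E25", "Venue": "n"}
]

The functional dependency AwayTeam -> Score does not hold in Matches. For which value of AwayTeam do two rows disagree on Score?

AwayTeam=E25: 4 rows → Score takes values {U26, U50, U60} — violation
AwayTeam=E74: 3 rows → Score = U50, U50, U50 ✓
AwayTeam=E27: 2 rows → Score = U26, U26 ✓
The only AwayTeam value with inconsistent Score is AwayTeam=E25.

E25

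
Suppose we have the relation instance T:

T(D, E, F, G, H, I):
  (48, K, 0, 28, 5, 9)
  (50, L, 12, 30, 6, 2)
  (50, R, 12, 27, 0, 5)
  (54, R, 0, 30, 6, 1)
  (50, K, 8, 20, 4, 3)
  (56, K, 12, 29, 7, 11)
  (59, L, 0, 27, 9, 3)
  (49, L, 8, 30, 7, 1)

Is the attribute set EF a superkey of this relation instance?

All 8 rows have distinct EF values, so EF → (all attributes) holds and EF is a superkey.

Yes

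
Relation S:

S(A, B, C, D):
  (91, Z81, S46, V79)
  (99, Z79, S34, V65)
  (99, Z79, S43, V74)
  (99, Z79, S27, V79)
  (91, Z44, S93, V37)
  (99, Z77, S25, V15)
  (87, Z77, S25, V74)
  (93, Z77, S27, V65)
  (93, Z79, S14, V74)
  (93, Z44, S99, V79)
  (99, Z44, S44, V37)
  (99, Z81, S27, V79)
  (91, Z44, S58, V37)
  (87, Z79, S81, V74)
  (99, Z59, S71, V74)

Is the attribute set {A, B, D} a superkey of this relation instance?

Two distinct rows share (A=91, B=Z44, D=V37), so {A, B, D} does not determine every attribute — not a superkey.

No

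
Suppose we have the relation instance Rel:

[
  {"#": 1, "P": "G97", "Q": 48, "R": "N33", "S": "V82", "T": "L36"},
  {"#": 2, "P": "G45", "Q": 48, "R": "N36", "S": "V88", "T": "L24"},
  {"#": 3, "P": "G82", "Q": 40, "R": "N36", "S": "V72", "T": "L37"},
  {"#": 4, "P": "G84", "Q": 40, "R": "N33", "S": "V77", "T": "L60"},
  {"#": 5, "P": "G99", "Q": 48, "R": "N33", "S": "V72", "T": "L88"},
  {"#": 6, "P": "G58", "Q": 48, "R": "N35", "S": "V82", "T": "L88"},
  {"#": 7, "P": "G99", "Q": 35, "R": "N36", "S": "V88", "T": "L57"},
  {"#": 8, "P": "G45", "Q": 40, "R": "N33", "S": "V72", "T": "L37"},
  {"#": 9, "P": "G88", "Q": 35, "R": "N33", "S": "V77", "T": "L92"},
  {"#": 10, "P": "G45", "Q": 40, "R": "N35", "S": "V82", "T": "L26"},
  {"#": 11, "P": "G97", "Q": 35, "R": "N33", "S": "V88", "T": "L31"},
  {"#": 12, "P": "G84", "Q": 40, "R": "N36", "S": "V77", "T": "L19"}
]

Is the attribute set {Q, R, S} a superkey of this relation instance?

All 12 rows have distinct {Q, R, S} values, so {Q, R, S} → (all attributes) holds and {Q, R, S} is a superkey.

Yes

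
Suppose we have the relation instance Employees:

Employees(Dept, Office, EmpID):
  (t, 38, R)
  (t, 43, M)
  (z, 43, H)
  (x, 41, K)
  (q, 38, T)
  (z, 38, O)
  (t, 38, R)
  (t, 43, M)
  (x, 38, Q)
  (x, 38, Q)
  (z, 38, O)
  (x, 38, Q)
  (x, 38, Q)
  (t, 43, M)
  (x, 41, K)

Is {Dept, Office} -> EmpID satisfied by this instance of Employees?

Yes

(Dept=t, Office=38): 2 rows → EmpID = R, R ✓
(Dept=t, Office=43): 3 rows → EmpID = M, M, M ✓
(Dept=z, Office=43): 1 row → EmpID = H ✓
(Dept=x, Office=41): 2 rows → EmpID = K, K ✓
(Dept=q, Office=38): 1 row → EmpID = T ✓
(Dept=z, Office=38): 2 rows → EmpID = O, O ✓
(Dept=x, Office=38): 4 rows → EmpID = Q, Q, Q, Q ✓
Every {Dept, Office} value is associated with a single EmpID value, so {Dept, Office} -> EmpID holds.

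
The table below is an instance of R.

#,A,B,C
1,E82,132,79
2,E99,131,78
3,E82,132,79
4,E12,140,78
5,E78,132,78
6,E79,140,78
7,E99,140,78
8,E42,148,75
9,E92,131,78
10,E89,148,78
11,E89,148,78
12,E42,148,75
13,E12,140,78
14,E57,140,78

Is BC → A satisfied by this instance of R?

No

(B=132, C=79): rows 1, 3 → A = E82, E82 ✓
(B=131, C=78): rows 2, 9 → A takes values {E99, E92} — violation
(B=140, C=78): rows 4, 6, 7, 13, 14 → A takes values {E12, E79, E99, E57} — violation
(B=132, C=78): row 5 → A = E78 ✓
(B=148, C=75): rows 8, 12 → A = E42, E42 ✓
(B=148, C=78): rows 10, 11 → A = E89, E89 ✓
Two rows agree on BC but differ on A, so BC → A does not hold.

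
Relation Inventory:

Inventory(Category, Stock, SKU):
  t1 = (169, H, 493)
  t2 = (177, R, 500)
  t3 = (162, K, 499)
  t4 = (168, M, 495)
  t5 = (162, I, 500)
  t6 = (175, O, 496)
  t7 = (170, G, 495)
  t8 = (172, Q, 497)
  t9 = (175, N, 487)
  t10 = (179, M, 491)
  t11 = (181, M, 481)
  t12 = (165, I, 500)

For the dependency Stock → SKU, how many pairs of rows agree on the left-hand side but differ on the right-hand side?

Stock=M: violating pairs (4,10), (4,11), (10,11) — 3 pairs.
Stock=I: all 2 rows agree on SKU — 0 pairs.

3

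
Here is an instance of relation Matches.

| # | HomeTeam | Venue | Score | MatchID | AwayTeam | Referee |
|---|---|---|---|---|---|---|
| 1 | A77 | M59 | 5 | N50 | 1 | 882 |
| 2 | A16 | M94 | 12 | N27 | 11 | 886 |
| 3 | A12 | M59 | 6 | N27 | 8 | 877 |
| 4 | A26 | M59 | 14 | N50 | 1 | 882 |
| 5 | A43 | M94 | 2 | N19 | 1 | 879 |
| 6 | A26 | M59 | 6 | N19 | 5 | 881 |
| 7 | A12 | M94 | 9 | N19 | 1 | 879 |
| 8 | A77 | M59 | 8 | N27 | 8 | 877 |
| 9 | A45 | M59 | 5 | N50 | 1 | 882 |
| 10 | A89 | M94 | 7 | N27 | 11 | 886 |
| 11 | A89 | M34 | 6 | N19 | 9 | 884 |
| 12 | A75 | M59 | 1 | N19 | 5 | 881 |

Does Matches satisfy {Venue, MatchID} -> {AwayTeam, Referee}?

Yes

(Venue=M59, MatchID=N50): rows 1, 4, 9 → {AwayTeam,Referee} = (1, 882), (1, 882), (1, 882) ✓
(Venue=M94, MatchID=N27): rows 2, 10 → {AwayTeam,Referee} = (11, 886), (11, 886) ✓
(Venue=M59, MatchID=N27): rows 3, 8 → {AwayTeam,Referee} = (8, 877), (8, 877) ✓
(Venue=M94, MatchID=N19): rows 5, 7 → {AwayTeam,Referee} = (1, 879), (1, 879) ✓
(Venue=M59, MatchID=N19): rows 6, 12 → {AwayTeam,Referee} = (5, 881), (5, 881) ✓
(Venue=M34, MatchID=N19): row 11 → {AwayTeam,Referee} = (9, 884) ✓
Every {Venue, MatchID} value is associated with a single {AwayTeam, Referee} value, so {Venue, MatchID} -> {AwayTeam, Referee} holds.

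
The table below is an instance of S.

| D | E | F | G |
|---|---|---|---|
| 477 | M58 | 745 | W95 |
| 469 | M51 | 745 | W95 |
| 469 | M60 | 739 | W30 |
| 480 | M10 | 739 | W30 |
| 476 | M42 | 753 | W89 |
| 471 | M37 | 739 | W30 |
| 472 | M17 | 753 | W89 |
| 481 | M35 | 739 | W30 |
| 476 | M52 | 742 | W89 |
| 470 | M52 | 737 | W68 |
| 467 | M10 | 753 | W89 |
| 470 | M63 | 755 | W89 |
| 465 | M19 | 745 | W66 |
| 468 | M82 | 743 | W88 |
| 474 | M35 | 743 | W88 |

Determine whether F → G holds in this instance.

No

F=745: 3 rows → G takes values {W95, W66} — violation
F=739: 4 rows → G = W30, W30, W30, W30 ✓
F=753: 3 rows → G = W89, W89, W89 ✓
F=742: 1 row → G = W89 ✓
F=737: 1 row → G = W68 ✓
F=755: 1 row → G = W89 ✓
F=743: 2 rows → G = W88, W88 ✓
Two rows agree on F but differ on G, so F → G does not hold.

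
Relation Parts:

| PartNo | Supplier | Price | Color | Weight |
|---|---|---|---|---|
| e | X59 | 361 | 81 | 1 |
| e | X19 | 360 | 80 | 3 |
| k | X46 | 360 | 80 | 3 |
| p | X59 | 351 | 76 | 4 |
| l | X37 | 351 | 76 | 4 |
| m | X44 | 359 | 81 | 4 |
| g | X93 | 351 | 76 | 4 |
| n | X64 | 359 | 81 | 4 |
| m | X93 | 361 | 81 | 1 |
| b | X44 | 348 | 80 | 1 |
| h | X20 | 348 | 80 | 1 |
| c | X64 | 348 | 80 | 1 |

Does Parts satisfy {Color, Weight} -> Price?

(Color=81, Weight=1): 2 rows → Price = 361, 361 ✓
(Color=80, Weight=3): 2 rows → Price = 360, 360 ✓
(Color=76, Weight=4): 3 rows → Price = 351, 351, 351 ✓
(Color=81, Weight=4): 2 rows → Price = 359, 359 ✓
(Color=80, Weight=1): 3 rows → Price = 348, 348, 348 ✓
Every {Color, Weight} value is associated with a single Price value, so {Color, Weight} -> Price holds.

Yes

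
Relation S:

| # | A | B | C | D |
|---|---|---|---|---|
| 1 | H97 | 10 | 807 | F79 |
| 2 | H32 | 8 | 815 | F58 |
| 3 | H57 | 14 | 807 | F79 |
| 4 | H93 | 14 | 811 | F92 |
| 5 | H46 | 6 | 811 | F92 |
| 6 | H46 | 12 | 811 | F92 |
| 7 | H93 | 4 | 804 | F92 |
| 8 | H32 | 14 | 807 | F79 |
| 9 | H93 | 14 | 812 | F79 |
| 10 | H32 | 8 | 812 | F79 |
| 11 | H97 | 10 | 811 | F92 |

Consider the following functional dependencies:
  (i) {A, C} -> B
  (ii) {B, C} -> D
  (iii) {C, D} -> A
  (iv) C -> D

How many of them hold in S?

(i) {A, C} -> B: (A=H46, C=811): rows 5, 6 → B takes values {6, 12} — violation — fails.
(ii) {B, C} -> D: every LHS value maps to a single RHS value — holds.
(iii) {C, D} -> A: (C=807, D=F79): rows 1, 3, 8 → A takes values {H97, H57, H32} — violation; (C=811, D=F92): rows 4, 5, 6, 11 → A takes values {H93, H46, H97} — violation; (C=812, D=F79): rows 9, 10 → A takes values {H93, H32} — violation — fails.
(iv) C -> D: every LHS value maps to a single RHS value — holds.
2 of the 4 dependencies hold.

2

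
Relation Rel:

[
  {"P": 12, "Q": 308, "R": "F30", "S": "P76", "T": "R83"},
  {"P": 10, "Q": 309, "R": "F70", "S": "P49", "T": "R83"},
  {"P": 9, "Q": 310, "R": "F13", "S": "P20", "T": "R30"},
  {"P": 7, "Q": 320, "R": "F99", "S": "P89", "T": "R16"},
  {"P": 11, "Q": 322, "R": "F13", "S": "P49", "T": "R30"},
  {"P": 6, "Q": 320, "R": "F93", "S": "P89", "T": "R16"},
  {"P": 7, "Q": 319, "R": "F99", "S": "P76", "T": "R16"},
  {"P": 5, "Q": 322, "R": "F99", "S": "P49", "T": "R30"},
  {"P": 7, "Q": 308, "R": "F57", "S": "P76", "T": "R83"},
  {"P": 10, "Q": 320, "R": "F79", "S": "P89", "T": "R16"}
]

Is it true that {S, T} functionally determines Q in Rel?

Yes

(S=P76, T=R83): 2 rows → Q = 308, 308 ✓
(S=P49, T=R83): 1 row → Q = 309 ✓
(S=P20, T=R30): 1 row → Q = 310 ✓
(S=P89, T=R16): 3 rows → Q = 320, 320, 320 ✓
(S=P49, T=R30): 2 rows → Q = 322, 322 ✓
(S=P76, T=R16): 1 row → Q = 319 ✓
Every {S, T} value is associated with a single Q value, so {S, T} → Q holds.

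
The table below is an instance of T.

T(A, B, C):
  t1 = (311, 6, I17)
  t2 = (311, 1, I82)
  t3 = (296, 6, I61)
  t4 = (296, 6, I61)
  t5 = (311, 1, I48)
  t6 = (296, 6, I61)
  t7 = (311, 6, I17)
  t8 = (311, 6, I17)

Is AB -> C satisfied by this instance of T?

(A=311, B=6): rows 1, 7, 8 → C = I17, I17, I17 ✓
(A=311, B=1): rows 2, 5 → C takes values {I82, I48} — violation
(A=296, B=6): rows 3, 4, 6 → C = I61, I61, I61 ✓
Two rows agree on AB but differ on C, so AB -> C does not hold.

No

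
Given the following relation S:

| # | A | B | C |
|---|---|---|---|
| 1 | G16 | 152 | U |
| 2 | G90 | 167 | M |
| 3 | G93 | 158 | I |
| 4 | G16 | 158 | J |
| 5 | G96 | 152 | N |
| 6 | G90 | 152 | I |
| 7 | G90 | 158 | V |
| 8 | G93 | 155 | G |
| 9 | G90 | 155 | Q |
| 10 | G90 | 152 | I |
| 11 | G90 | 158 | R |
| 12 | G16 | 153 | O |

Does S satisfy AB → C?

No

(A=G16, B=152): row 1 → C = U ✓
(A=G90, B=167): row 2 → C = M ✓
(A=G93, B=158): row 3 → C = I ✓
(A=G16, B=158): row 4 → C = J ✓
(A=G96, B=152): row 5 → C = N ✓
(A=G90, B=152): rows 6, 10 → C = I, I ✓
(A=G90, B=158): rows 7, 11 → C takes values {V, R} — violation
(A=G93, B=155): row 8 → C = G ✓
(A=G90, B=155): row 9 → C = Q ✓
(A=G16, B=153): row 12 → C = O ✓
Two rows agree on AB but differ on C, so AB → C does not hold.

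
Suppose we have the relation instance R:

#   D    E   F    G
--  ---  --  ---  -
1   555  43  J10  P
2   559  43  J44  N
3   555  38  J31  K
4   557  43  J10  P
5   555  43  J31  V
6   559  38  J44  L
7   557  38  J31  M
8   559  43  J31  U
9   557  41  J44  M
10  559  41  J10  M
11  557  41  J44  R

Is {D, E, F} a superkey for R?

Rows 9 and 11 have the same {D, E, F} value (D=557, E=41, F=J44) but are distinct tuples, so {D, E, F} does not determine every attribute — not a superkey.

No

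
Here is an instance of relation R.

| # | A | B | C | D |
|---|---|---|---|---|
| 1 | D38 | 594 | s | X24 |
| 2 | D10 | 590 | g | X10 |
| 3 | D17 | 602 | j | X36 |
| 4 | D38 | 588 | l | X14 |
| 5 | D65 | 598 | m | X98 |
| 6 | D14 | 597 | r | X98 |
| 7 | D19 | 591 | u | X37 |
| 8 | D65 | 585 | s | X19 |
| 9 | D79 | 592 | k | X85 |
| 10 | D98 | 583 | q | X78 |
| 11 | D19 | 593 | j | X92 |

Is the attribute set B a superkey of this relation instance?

Yes

All 11 rows have distinct B values, so B → (all attributes) holds and B is a superkey.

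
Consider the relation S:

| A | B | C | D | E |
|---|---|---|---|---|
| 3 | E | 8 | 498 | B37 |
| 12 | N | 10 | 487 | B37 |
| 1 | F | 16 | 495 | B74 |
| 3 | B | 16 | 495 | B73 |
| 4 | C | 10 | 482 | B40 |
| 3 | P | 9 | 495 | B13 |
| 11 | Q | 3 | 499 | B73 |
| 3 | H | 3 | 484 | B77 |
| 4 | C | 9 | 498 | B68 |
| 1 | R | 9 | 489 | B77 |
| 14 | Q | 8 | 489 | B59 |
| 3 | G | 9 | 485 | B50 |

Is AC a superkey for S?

Two distinct rows share (A=3, C=9), so AC does not determine every attribute — not a superkey.

No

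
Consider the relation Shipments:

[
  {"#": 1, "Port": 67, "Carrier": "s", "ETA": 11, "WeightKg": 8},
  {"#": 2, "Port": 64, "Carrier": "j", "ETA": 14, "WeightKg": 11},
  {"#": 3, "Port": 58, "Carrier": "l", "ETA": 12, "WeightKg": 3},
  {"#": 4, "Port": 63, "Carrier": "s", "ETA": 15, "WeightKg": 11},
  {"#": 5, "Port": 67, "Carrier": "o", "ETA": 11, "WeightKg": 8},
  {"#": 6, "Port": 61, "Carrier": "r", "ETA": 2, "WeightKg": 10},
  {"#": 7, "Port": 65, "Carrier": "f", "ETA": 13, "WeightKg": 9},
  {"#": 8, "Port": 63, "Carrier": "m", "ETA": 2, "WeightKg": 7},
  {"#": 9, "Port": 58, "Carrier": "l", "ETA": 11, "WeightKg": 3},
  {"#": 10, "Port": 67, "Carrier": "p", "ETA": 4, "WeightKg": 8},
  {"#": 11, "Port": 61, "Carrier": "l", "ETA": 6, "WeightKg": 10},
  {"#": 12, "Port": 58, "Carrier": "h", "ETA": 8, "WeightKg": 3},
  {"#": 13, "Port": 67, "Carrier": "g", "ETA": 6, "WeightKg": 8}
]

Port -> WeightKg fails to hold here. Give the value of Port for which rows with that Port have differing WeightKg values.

63

Port=67: rows 1, 5, 10, 13 → WeightKg = 8, 8, 8, 8 ✓
Port=64: row 2 → WeightKg = 11 ✓
Port=58: rows 3, 9, 12 → WeightKg = 3, 3, 3 ✓
Port=63: rows 4, 8 → WeightKg takes values {11, 7} — violation
Port=61: rows 6, 11 → WeightKg = 10, 10 ✓
Port=65: row 7 → WeightKg = 9 ✓
The only Port value with inconsistent WeightKg is Port=63.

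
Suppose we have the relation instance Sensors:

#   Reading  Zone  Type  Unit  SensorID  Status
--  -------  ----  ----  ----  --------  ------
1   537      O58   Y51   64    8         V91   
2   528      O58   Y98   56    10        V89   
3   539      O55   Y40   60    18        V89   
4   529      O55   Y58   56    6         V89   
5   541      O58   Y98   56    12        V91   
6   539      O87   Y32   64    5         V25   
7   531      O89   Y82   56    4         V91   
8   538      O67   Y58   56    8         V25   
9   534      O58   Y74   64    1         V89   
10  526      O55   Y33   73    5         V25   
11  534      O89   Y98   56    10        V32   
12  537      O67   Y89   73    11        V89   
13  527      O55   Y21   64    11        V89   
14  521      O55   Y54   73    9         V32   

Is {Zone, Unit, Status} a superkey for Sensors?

All 14 rows have distinct {Zone, Unit, Status} values, so {Zone, Unit, Status} → (all attributes) holds and {Zone, Unit, Status} is a superkey.

Yes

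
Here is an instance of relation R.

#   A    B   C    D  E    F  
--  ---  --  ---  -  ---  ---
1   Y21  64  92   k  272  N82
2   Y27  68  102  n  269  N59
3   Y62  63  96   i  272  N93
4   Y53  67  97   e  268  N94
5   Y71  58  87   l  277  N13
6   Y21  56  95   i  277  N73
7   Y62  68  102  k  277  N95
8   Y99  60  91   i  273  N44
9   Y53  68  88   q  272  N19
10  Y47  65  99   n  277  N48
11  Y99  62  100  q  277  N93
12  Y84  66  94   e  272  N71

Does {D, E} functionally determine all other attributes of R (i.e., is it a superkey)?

All 12 rows have distinct {D, E} values, so {D, E} → (all attributes) holds and {D, E} is a superkey.

Yes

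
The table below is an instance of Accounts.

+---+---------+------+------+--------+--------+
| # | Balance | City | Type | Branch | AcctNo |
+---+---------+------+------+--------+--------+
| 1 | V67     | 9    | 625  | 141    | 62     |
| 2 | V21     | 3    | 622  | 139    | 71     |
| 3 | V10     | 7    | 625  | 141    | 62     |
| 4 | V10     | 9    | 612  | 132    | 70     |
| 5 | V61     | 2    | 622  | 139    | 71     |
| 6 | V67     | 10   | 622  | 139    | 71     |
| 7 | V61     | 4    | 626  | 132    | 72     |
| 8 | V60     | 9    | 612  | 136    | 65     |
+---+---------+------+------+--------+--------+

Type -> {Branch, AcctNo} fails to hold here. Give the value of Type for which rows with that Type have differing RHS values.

612

Type=625: rows 1, 3 → {Branch,AcctNo} = (141, 62), (141, 62) ✓
Type=622: rows 2, 5, 6 → {Branch,AcctNo} = (139, 71), (139, 71), (139, 71) ✓
Type=612: rows 4, 8 → {Branch,AcctNo} takes values {(132, 70), (136, 65)} — violation
Type=626: row 7 → {Branch,AcctNo} = (132, 72) ✓
The only Type value with inconsistent RHS is Type=612.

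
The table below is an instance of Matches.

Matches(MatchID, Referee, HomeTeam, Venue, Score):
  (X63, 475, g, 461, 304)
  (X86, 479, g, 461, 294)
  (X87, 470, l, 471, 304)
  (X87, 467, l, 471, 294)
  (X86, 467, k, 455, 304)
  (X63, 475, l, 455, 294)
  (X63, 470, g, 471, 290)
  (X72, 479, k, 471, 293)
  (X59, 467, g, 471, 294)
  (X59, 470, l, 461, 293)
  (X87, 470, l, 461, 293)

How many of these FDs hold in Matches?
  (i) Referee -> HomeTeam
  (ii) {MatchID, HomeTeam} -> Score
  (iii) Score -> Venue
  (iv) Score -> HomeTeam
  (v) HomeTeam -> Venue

0

(i) Referee -> HomeTeam: Referee=475: 2 rows → HomeTeam takes values {g, l} — violation; Referee=479: 2 rows → HomeTeam takes values {g, k} — violation; Referee=470: 4 rows → HomeTeam takes values {l, g} — violation; Referee=467: 3 rows → HomeTeam takes values {l, k, g} — violation — fails.
(ii) {MatchID, HomeTeam} -> Score: (MatchID=X63, HomeTeam=g): 2 rows → Score takes values {304, 290} — violation; (MatchID=X87, HomeTeam=l): 3 rows → Score takes values {304, 294, 293} — violation — fails.
(iii) Score -> Venue: Score=304: 3 rows → Venue takes values {461, 471, 455} — violation; Score=294: 4 rows → Venue takes values {461, 471, 455} — violation; Score=293: 3 rows → Venue takes values {471, 461} — violation — fails.
(iv) Score -> HomeTeam: Score=304: 3 rows → HomeTeam takes values {g, l, k} — violation; Score=294: 4 rows → HomeTeam takes values {g, l} — violation; Score=293: 3 rows → HomeTeam takes values {k, l} — violation — fails.
(v) HomeTeam -> Venue: HomeTeam=g: 4 rows → Venue takes values {461, 471} — violation; HomeTeam=l: 5 rows → Venue takes values {471, 455, 461} — violation; HomeTeam=k: 2 rows → Venue takes values {455, 471} — violation — fails.
None of the 5 dependencies hold.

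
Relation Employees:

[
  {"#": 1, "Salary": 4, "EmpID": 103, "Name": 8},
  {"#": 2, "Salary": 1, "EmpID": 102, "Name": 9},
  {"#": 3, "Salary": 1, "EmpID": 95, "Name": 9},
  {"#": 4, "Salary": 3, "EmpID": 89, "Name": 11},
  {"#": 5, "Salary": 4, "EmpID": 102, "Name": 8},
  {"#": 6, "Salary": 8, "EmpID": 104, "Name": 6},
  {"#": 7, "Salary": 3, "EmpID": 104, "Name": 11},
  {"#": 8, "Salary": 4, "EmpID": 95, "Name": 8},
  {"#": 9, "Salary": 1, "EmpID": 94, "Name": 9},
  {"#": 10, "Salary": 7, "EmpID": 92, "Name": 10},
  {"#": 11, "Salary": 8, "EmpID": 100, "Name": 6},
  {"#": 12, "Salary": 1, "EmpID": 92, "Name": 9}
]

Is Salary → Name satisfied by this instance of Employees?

Yes

Salary=4: rows 1, 5, 8 → Name = 8, 8, 8 ✓
Salary=1: rows 2, 3, 9, 12 → Name = 9, 9, 9, 9 ✓
Salary=3: rows 4, 7 → Name = 11, 11 ✓
Salary=8: rows 6, 11 → Name = 6, 6 ✓
Salary=7: row 10 → Name = 10 ✓
Every Salary value is associated with a single Name value, so Salary → Name holds.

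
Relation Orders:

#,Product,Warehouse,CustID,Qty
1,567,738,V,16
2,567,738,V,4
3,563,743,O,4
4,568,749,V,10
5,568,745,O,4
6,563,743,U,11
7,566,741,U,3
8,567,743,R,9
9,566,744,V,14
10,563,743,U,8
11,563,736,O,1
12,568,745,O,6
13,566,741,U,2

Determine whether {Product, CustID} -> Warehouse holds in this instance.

(Product=567, CustID=V): rows 1, 2 → Warehouse = 738, 738 ✓
(Product=563, CustID=O): rows 3, 11 → Warehouse takes values {743, 736} — violation
(Product=568, CustID=V): row 4 → Warehouse = 749 ✓
(Product=568, CustID=O): rows 5, 12 → Warehouse = 745, 745 ✓
(Product=563, CustID=U): rows 6, 10 → Warehouse = 743, 743 ✓
(Product=566, CustID=U): rows 7, 13 → Warehouse = 741, 741 ✓
(Product=567, CustID=R): row 8 → Warehouse = 743 ✓
(Product=566, CustID=V): row 9 → Warehouse = 744 ✓
Two rows agree on {Product, CustID} but differ on Warehouse, so {Product, CustID} -> Warehouse does not hold.

No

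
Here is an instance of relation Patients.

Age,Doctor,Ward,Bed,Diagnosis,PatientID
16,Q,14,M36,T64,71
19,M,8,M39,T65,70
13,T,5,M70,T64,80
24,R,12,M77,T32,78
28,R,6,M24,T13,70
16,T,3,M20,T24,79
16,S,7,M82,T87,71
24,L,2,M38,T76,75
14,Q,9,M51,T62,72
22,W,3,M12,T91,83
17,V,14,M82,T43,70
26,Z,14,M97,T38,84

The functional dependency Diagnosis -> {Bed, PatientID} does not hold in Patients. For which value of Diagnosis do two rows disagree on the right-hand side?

Diagnosis=T64: 2 rows → {Bed,PatientID} takes values {(M36, 71), (M70, 80)} — violation
Diagnosis=T65: 1 row → {Bed,PatientID} = (M39, 70) ✓
Diagnosis=T32: 1 row → {Bed,PatientID} = (M77, 78) ✓
Diagnosis=T13: 1 row → {Bed,PatientID} = (M24, 70) ✓
Diagnosis=T24: 1 row → {Bed,PatientID} = (M20, 79) ✓
Diagnosis=T87: 1 row → {Bed,PatientID} = (M82, 71) ✓
Diagnosis=T76: 1 row → {Bed,PatientID} = (M38, 75) ✓
Diagnosis=T62: 1 row → {Bed,PatientID} = (M51, 72) ✓
Diagnosis=T91: 1 row → {Bed,PatientID} = (M12, 83) ✓
Diagnosis=T43: 1 row → {Bed,PatientID} = (M82, 70) ✓
Diagnosis=T38: 1 row → {Bed,PatientID} = (M97, 84) ✓
The only Diagnosis value with inconsistent RHS is Diagnosis=T64.

T64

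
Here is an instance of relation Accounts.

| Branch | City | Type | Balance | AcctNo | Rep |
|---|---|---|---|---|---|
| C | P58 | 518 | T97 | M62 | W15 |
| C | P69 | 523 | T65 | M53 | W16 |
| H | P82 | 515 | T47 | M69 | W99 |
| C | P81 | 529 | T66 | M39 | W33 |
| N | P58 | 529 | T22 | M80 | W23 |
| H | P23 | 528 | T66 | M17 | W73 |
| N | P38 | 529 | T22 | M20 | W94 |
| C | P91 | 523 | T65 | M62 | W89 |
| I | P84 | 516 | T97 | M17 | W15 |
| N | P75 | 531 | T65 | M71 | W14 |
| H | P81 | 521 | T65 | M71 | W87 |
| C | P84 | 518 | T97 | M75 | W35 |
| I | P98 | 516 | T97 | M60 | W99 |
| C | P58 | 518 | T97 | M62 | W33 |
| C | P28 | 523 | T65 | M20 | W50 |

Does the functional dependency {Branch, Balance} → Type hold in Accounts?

Yes

(Branch=C, Balance=T97): 3 rows → Type = 518, 518, 518 ✓
(Branch=C, Balance=T65): 3 rows → Type = 523, 523, 523 ✓
(Branch=H, Balance=T47): 1 row → Type = 515 ✓
(Branch=C, Balance=T66): 1 row → Type = 529 ✓
(Branch=N, Balance=T22): 2 rows → Type = 529, 529 ✓
(Branch=H, Balance=T66): 1 row → Type = 528 ✓
(Branch=I, Balance=T97): 2 rows → Type = 516, 516 ✓
(Branch=N, Balance=T65): 1 row → Type = 531 ✓
(Branch=H, Balance=T65): 1 row → Type = 521 ✓
Every {Branch, Balance} value is associated with a single Type value, so {Branch, Balance} → Type holds.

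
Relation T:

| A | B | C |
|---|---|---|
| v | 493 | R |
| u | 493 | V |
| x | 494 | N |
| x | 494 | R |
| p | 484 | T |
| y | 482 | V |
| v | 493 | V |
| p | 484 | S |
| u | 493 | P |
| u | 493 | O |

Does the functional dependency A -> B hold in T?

Yes

A=v: 2 rows → B = 493, 493 ✓
A=u: 3 rows → B = 493, 493, 493 ✓
A=x: 2 rows → B = 494, 494 ✓
A=p: 2 rows → B = 484, 484 ✓
A=y: 1 row → B = 482 ✓
Every A value is associated with a single B value, so A -> B holds.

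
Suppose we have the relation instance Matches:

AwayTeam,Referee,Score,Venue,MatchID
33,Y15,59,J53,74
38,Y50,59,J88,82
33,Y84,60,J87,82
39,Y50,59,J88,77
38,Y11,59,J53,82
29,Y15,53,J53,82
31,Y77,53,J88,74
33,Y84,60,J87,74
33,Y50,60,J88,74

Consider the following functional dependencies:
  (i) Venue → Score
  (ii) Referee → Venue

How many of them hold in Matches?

(i) Venue → Score: Venue=J53: 3 rows → Score takes values {59, 53} — violation; Venue=J88: 4 rows → Score takes values {59, 53, 60} — violation — fails.
(ii) Referee → Venue: every LHS value maps to a single RHS value — holds.
1 of the 2 dependencies holds.

1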